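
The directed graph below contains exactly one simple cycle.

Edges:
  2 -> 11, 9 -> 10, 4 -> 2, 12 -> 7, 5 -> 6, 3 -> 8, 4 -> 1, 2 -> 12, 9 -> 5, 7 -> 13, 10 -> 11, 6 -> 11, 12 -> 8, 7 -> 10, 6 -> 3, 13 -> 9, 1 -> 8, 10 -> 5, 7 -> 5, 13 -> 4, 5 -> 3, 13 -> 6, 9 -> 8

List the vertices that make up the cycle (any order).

2, 4, 7, 12, 13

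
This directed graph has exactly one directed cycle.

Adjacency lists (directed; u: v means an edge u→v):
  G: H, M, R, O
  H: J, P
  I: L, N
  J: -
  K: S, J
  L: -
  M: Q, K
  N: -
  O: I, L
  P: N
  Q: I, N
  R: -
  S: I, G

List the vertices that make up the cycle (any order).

G, K, M, S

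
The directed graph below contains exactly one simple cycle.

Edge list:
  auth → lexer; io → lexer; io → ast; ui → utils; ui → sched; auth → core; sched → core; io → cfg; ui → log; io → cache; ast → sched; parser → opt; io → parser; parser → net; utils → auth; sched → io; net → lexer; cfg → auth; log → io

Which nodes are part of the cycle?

io, ast, sched

DFS with gray/black marking from sched:
sched gray
  core gray
  core black
  io gray
    lexer gray
    lexer black
    cache gray
    cache black
    ast gray
      ast→sched: sched is gray → back edge
Back edge closes the cycle sched → io → ast → sched; its vertices are {io, ast, sched}.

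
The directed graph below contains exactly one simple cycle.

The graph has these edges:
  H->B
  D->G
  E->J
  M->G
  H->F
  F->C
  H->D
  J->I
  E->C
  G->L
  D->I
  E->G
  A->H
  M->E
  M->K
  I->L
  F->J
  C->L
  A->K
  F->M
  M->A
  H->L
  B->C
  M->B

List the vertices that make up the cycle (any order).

A, F, H, M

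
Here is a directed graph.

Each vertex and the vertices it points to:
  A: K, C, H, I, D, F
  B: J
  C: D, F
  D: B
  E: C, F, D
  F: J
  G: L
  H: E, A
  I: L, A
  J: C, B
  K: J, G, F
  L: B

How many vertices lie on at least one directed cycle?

8

A vertex is on a directed cycle iff it belongs to a strongly connected component of size ≥ 2 (or has a self-loop).
The vertices on cycles are {A, B, C, D, F, H, I, J} — 8 in total.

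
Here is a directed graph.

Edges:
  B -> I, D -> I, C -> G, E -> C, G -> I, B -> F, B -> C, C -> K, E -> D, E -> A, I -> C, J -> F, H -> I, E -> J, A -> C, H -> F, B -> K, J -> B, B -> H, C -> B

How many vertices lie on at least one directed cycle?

5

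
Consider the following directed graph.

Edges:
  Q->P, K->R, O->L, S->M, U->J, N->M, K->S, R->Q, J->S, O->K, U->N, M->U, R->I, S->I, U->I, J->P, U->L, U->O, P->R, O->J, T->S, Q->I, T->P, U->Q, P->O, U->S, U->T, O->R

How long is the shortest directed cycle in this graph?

For each vertex v, BFS finds the shortest path from v back to v.
The shortest such closed walk is U → S → M → U, length 3.

3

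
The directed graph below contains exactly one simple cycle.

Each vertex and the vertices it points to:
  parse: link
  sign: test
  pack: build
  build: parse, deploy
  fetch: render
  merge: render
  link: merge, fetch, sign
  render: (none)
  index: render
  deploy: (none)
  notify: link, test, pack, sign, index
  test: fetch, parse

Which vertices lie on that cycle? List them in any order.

DFS with gray/black marking from link:
link gray
  merge gray
    render gray
    render black
  merge black
  fetch gray
    fetch→render: render black — skip
  fetch black
  sign gray
    test gray
      test→fetch: fetch black — skip
      parse gray
        parse→link: link is gray → back edge
Back edge closes the cycle link → sign → test → parse → link; its vertices are {link, sign, test, parse}.

link, sign, test, parse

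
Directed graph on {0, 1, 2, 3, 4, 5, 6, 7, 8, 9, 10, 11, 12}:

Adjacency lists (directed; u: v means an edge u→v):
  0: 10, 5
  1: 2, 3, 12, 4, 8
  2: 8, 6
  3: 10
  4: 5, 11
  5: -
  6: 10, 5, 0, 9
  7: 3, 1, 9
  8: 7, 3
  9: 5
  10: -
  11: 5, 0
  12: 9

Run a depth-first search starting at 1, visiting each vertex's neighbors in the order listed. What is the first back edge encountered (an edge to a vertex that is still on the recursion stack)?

DFS from 1 (visiting each vertex's neighbors in the order listed); mark gray on enter, black on exit:
1 gray
  2 gray
    8 gray
      7 gray
        3 gray
          10 gray
          10 black
        3 black
        7→1: 1 is gray → back edge
First back edge: 7 → 1.

7→1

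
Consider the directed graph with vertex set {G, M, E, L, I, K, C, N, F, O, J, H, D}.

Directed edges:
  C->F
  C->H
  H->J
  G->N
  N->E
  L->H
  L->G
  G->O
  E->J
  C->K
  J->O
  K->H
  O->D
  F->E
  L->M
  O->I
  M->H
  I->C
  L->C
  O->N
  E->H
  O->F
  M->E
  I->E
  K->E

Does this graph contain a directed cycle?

DFS with white/gray/black marking, starting from N:
N gray
  E gray
    H gray
      J gray
        O gray
          I gray
            C gray
              C→H: H is gray → back edge
Back edge found, so a cycle exists: H → J → O → I → C → H.

Yes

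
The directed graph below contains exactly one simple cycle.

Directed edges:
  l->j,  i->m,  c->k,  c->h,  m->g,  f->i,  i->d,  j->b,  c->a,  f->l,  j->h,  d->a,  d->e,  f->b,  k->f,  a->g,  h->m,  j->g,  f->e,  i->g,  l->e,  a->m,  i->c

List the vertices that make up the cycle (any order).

DFS with gray/black marking from f:
f gray
  l gray
    j gray
      b gray
      b black
      g gray
      g black
      h gray
        m gray
          m→g: g black — skip
        m black
      h black
    j black
    e gray
    e black
  l black
  i gray
    d gray
      a gray
        a→m: m black — skip
        a→g: g black — skip
      a black
      d→e: e black — skip
    d black
    c gray
      k gray
        k→f: f is gray → back edge
Back edge closes the cycle f → i → c → k → f; its vertices are {c, f, i, k}.

c, f, i, k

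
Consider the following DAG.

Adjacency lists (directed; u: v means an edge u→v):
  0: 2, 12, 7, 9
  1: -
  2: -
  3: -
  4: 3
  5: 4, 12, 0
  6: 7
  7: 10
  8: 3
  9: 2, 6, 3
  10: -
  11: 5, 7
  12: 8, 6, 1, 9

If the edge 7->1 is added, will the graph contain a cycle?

Adding 7→1 creates a cycle iff 1 can already reach 7.
Explore from 1: no path reaches 7. The graph stays acyclic.

No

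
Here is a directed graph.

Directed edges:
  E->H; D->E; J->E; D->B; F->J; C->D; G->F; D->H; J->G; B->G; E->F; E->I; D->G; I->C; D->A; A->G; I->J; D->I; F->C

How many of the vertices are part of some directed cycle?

A vertex is on a directed cycle iff it belongs to a strongly connected component of size ≥ 2 (or has a self-loop).
The vertices on cycles are {A, B, C, D, E, F, G, I, J} — 9 in total.

9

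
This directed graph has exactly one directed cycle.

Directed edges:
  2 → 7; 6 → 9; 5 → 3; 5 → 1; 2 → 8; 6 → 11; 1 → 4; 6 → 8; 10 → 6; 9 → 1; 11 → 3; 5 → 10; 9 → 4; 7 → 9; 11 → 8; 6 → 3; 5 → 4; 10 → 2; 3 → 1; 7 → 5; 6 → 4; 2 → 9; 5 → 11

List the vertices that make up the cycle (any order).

DFS with gray/black marking from 10:
10 gray
  2 gray
    8 gray
    8 black
    9 gray
      1 gray
        4 gray
        4 black
      1 black
      9→4: 4 black — skip
    9 black
    7 gray
      5 gray
        5→1: 1 black — skip
        5→10: 10 is gray → back edge
Back edge closes the cycle 10 → 2 → 7 → 5 → 10; its vertices are {2, 5, 7, 10}.

2, 5, 7, 10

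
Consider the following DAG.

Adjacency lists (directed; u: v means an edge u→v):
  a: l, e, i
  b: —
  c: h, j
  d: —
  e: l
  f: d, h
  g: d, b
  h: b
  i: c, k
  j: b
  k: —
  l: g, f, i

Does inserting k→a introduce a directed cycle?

Yes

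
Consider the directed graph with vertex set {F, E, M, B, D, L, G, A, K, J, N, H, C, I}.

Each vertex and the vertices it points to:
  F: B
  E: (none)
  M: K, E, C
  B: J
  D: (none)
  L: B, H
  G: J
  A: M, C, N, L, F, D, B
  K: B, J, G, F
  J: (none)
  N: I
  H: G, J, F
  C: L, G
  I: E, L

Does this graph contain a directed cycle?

No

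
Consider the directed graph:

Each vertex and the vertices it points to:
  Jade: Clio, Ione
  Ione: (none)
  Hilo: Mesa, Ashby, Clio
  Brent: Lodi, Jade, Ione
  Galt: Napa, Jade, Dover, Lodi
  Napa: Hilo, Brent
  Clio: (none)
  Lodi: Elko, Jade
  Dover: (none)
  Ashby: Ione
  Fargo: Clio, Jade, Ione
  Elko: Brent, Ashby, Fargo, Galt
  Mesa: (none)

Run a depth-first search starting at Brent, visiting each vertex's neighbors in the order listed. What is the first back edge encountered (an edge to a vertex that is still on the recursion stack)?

Elko→Brent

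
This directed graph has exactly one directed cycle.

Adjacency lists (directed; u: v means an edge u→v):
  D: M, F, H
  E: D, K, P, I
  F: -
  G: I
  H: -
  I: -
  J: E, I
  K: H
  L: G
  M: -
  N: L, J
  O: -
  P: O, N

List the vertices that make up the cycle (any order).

DFS with gray/black marking from E:
E gray
  D gray
    M gray
    M black
    F gray
    F black
    H gray
    H black
  D black
  K gray
    K→H: H black — skip
  K black
  P gray
    O gray
    O black
    N gray
      L gray
        G gray
          I gray
          I black
        G black
      L black
      J gray
        J→E: E is gray → back edge
Back edge closes the cycle E → P → N → J → E; its vertices are {E, J, N, P}.

E, J, N, P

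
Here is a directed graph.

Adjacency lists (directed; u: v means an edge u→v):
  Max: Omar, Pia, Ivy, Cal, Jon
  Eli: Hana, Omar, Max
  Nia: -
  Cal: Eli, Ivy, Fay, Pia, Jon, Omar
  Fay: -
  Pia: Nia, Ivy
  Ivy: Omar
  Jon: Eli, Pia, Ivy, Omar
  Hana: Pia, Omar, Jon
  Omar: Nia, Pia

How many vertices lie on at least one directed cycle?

8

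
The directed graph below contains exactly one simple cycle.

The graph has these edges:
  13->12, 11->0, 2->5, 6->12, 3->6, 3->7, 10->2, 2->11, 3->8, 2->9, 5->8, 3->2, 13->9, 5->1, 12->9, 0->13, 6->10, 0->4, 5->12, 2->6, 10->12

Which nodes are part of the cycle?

2, 6, 10

DFS with gray/black marking from 2:
2 gray
  11 gray
    0 gray
      13 gray
        9 gray
        9 black
        12 gray
          12→9: 9 black — skip
        12 black
      13 black
      4 gray
      4 black
    0 black
  11 black
  6 gray
    10 gray
      10→12: 12 black — skip
      10→2: 2 is gray → back edge
Back edge closes the cycle 2 → 6 → 10 → 2; its vertices are {2, 6, 10}.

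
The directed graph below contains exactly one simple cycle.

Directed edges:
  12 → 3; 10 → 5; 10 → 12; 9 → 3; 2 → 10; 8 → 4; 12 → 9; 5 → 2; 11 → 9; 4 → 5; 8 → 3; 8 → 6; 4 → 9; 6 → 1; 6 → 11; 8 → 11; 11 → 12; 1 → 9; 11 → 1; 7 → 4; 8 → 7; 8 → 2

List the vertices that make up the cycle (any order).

DFS with gray/black marking from 2:
2 gray
  10 gray
    12 gray
      3 gray
      3 black
      9 gray
        9→3: 3 black — skip
      9 black
    12 black
    5 gray
      5→2: 2 is gray → back edge
Back edge closes the cycle 2 → 10 → 5 → 2; its vertices are {2, 5, 10}.

2, 5, 10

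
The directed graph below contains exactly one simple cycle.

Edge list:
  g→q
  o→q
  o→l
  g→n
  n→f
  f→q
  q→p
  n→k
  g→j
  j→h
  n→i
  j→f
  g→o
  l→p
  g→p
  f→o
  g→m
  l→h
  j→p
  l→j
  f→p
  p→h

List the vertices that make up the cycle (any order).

f, j, l, o

DFS with gray/black marking from f:
f gray
  q gray
    p gray
      h gray
      h black
    p black
  q black
  o gray
    o→q: q black — skip
    l gray
      j gray
        j→p: p black — skip
        j→f: f is gray → back edge
Back edge closes the cycle f → o → l → j → f; its vertices are {f, j, l, o}.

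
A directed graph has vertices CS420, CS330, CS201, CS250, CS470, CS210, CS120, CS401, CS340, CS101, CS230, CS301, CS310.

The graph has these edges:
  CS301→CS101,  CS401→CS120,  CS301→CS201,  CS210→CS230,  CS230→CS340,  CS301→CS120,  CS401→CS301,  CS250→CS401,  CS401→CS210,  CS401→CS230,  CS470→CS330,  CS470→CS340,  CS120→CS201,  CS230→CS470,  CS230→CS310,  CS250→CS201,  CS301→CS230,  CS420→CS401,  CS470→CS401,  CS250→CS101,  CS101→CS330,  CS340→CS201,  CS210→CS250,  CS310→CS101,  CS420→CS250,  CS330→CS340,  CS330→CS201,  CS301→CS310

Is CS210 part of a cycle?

Yes

CS210 is on a cycle iff CS210 can reach itself via ≥1 edge.
CS210 → CS250 → CS401 → CS210 — yes.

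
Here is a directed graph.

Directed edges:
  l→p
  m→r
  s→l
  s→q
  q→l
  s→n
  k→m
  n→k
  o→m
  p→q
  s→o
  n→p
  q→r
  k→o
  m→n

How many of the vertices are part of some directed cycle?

7

A vertex is on a directed cycle iff it belongs to a strongly connected component of size ≥ 2 (or has a self-loop).
The vertices on cycles are {k, l, m, n, o, p, q} — 7 in total.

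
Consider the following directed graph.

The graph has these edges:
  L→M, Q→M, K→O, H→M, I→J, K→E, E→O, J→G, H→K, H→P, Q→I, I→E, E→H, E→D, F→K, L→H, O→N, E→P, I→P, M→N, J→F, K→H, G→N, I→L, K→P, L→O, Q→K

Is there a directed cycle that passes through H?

H is on a cycle iff H can reach itself via ≥1 edge.
H → K → H — yes.

Yes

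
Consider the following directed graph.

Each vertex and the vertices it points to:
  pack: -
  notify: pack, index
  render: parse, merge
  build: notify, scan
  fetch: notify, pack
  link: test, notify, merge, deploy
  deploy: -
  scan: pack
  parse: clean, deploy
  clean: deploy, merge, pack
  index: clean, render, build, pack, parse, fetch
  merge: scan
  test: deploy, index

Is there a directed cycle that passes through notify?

Yes

notify is on a cycle iff notify can reach itself via ≥1 edge.
notify → index → build → notify — yes.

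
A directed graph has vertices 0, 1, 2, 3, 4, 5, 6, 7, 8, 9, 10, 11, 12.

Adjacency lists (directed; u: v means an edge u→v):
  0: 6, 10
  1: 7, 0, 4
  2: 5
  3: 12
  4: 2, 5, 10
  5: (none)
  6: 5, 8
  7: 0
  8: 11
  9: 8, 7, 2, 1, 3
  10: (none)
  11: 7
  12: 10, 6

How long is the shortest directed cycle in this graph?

For each vertex v, BFS finds the shortest path from v back to v.
The shortest such closed walk is 8 → 11 → 7 → 0 → 6 → 8, length 5.

5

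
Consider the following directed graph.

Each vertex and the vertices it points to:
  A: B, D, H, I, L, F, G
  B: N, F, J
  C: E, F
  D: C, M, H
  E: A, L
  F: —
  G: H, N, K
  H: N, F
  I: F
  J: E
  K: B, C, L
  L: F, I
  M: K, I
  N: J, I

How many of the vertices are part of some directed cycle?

A vertex is on a directed cycle iff it belongs to a strongly connected component of size ≥ 2 (or has a self-loop).
The vertices on cycles are {A, B, C, D, E, G, H, J, K, M, N} — 11 in total.

11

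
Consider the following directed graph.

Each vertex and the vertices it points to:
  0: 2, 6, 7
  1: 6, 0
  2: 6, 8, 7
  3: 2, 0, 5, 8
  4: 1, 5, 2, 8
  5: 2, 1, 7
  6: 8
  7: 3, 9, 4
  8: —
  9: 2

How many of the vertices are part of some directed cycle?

8

A vertex is on a directed cycle iff it belongs to a strongly connected component of size ≥ 2 (or has a self-loop).
The vertices on cycles are {0, 1, 2, 3, 4, 5, 7, 9} — 8 in total.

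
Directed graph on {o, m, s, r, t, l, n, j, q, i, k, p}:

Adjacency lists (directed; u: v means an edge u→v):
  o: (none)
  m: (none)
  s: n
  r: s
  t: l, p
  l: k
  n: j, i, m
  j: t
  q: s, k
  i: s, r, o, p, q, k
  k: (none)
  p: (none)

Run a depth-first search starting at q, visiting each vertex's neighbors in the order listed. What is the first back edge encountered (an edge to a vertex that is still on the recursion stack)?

i→s

DFS from q (visiting each vertex's neighbors in the order listed); mark gray on enter, black on exit:
q gray
  s gray
    n gray
      j gray
        t gray
          l gray
            k gray
            k black
          l black
          p gray
          p black
        t black
      j black
      i gray
        i→s: s is gray → back edge
First back edge: i → s.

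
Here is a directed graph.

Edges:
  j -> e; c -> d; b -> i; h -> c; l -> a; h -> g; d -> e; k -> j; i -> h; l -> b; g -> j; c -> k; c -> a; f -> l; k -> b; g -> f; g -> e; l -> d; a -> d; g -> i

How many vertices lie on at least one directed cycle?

A vertex is on a directed cycle iff it belongs to a strongly connected component of size ≥ 2 (or has a self-loop).
The vertices on cycles are {b, c, f, g, h, i, k, l} — 8 in total.

8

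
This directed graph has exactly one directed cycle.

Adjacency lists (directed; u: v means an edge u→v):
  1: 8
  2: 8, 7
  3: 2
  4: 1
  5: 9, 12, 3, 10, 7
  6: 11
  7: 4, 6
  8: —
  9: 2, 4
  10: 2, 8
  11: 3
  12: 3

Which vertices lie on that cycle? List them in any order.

DFS with gray/black marking from 7:
7 gray
  4 gray
    1 gray
      8 gray
      8 black
    1 black
  4 black
  6 gray
    11 gray
      3 gray
        2 gray
          2→8: 8 black — skip
          2→7: 7 is gray → back edge
Back edge closes the cycle 7 → 6 → 11 → 3 → 2 → 7; its vertices are {2, 3, 6, 7, 11}.

2, 3, 6, 7, 11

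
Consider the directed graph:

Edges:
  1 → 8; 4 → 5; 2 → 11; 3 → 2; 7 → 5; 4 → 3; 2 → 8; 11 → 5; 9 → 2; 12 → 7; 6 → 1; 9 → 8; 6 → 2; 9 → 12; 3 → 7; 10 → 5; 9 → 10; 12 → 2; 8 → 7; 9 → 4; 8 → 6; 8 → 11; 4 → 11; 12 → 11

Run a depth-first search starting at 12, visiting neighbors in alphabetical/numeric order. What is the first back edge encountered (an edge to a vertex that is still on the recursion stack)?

DFS from 12 (visiting neighbors in alphabetical/numeric order); mark gray on enter, black on exit:
12 gray
  2 gray
    8 gray
      6 gray
        1 gray
          1→8: 8 is gray → back edge
First back edge: 1 → 8.

1→8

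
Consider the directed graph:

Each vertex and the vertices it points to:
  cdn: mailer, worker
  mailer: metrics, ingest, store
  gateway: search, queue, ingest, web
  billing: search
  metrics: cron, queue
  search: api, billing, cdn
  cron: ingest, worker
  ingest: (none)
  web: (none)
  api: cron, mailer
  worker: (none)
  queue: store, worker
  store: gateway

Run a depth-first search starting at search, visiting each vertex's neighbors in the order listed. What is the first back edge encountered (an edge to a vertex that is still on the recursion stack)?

DFS from search (visiting each vertex's neighbors in the order listed); mark gray on enter, black on exit:
search gray
  api gray
    cron gray
      ingest gray
      ingest black
      worker gray
      worker black
    cron black
    mailer gray
      metrics gray
        metrics→cron: cron black — skip
        queue gray
          store gray
            gateway gray
              gateway→search: search is gray → back edge
First back edge: gateway → search.

gateway→search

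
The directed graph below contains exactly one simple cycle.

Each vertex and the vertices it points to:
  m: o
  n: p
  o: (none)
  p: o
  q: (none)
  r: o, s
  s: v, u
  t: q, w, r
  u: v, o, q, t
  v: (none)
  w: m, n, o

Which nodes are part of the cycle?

r, s, t, u

DFS with gray/black marking from t:
t gray
  q gray
  q black
  w gray
    m gray
      o gray
      o black
    m black
    n gray
      p gray
        p→o: o black — skip
      p black
    n black
    w→o: o black — skip
  w black
  r gray
    r→o: o black — skip
    s gray
      v gray
      v black
      u gray
        u→v: v black — skip
        u→o: o black — skip
        u→q: q black — skip
        u→t: t is gray → back edge
Back edge closes the cycle t → r → s → u → t; its vertices are {r, s, t, u}.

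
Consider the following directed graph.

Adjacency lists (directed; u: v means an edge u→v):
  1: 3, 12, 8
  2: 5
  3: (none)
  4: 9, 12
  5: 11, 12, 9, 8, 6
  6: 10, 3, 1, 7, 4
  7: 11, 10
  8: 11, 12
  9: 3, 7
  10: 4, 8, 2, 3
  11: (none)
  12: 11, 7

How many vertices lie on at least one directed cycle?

A vertex is on a directed cycle iff it belongs to a strongly connected component of size ≥ 2 (or has a self-loop).
The vertices on cycles are {1, 2, 4, 5, 6, 7, 8, 9, 10, 12} — 10 in total.

10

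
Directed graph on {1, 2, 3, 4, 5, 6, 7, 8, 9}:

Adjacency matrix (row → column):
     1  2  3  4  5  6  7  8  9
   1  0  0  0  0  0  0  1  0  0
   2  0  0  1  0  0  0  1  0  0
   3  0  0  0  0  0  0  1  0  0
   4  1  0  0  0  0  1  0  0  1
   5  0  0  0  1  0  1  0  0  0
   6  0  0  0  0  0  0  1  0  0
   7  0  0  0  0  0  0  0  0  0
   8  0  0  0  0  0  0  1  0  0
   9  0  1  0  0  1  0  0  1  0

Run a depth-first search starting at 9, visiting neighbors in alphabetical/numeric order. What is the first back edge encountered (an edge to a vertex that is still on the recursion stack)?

4->9

DFS from 9 (visiting neighbors in alphabetical/numeric order); mark gray on enter, black on exit:
9 gray
  2 gray
    3 gray
      7 gray
      7 black
    3 black
    2→7: 7 black — skip
  2 black
  5 gray
    4 gray
      1 gray
        1→7: 7 black — skip
      1 black
      6 gray
        6→7: 7 black — skip
      6 black
      4→9: 9 is gray → back edge
First back edge: 4 → 9.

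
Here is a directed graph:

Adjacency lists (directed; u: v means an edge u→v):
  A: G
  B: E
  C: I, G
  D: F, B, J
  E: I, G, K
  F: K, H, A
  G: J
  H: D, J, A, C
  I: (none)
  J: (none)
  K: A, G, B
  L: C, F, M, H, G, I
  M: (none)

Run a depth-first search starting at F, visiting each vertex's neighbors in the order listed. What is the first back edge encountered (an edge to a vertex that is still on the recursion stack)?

DFS from F (visiting each vertex's neighbors in the order listed); mark gray on enter, black on exit:
F gray
  K gray
    A gray
      G gray
        J gray
        J black
      G black
    A black
    K→G: G black — skip
    B gray
      E gray
        I gray
        I black
        E→G: G black — skip
        E→K: K is gray → back edge
First back edge: E → K.

E→K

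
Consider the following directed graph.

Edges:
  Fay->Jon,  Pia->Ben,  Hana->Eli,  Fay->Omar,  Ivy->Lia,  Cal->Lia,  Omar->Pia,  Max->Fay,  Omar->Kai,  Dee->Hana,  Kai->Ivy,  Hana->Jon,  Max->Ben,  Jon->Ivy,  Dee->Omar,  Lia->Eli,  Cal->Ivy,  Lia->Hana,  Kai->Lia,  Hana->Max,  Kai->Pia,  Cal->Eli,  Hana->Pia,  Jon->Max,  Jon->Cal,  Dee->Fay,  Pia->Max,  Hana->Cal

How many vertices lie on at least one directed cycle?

10

A vertex is on a directed cycle iff it belongs to a strongly connected component of size ≥ 2 (or has a self-loop).
The vertices on cycles are {Cal, Fay, Ivy, Jon, Kai, Lia, Max, Pia, Hana, Omar} — 10 in total.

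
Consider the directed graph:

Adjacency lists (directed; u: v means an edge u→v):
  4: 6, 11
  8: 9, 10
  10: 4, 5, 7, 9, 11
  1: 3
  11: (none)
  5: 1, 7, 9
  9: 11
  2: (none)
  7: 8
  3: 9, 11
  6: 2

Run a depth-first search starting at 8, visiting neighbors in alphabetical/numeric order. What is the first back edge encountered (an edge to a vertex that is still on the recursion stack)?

DFS from 8 (visiting neighbors in alphabetical/numeric order); mark gray on enter, black on exit:
8 gray
  9 gray
    11 gray
    11 black
  9 black
  10 gray
    4 gray
      6 gray
        2 gray
        2 black
      6 black
      4→11: 11 black — skip
    4 black
    5 gray
      1 gray
        3 gray
          3→9: 9 black — skip
          3→11: 11 black — skip
        3 black
      1 black
      7 gray
        7→8: 8 is gray → back edge
First back edge: 7 → 8.

7->8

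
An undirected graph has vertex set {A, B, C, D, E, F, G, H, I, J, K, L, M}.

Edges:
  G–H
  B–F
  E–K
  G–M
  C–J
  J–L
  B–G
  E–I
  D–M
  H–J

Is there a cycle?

No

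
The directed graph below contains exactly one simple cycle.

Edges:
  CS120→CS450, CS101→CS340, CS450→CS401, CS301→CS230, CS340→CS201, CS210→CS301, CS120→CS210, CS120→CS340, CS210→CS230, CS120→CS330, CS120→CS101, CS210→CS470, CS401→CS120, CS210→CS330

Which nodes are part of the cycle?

CS120, CS401, CS450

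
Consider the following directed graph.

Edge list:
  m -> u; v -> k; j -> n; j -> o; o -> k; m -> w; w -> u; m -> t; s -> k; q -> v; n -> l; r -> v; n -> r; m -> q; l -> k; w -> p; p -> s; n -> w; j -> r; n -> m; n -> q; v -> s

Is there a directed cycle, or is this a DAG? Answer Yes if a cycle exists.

DFS with white/gray/black marking, starting from m:
m gray
  w gray
    p gray
      s gray
        k gray
        k black
      s black
    p black
    u gray
    u black
  w black
  q gray
    v gray
      v→k: k black — skip
      v→s: s black — skip
    v black
  q black
  t gray
  t black
  m→u: u black — skip
m black
j gray
  r gray
    r→v: v black — skip
  r black
  n gray
    l gray
      l→k: k black — skip
    l black
    n→r: r black — skip
    n→q: q black — skip
    n→m: m black — skip
    n→w: w black — skip
  n black
  o gray
    o→k: k black — skip
  o black
j black
Every edge goes to a white or black vertex — no back edge, so the graph is acyclic.

No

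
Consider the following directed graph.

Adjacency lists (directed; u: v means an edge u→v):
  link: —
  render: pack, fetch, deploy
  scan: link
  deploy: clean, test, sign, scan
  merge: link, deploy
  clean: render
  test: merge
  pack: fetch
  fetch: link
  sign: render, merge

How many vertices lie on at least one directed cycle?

A vertex is on a directed cycle iff it belongs to a strongly connected component of size ≥ 2 (or has a self-loop).
The vertices on cycles are {sign, test, clean, merge, deploy, render} — 6 in total.

6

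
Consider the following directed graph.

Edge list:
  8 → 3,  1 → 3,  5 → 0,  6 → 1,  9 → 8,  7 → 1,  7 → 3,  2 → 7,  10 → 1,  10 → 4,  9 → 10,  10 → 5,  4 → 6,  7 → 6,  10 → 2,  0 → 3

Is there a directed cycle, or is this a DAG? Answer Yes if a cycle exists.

DFS with white/gray/black marking, starting from 10:
10 gray
  5 gray
    0 gray
      3 gray
      3 black
    0 black
  5 black
  2 gray
    7 gray
      6 gray
        1 gray
          1→3: 3 black — skip
        1 black
      6 black
      7→3: 3 black — skip
      7→1: 1 black — skip
    7 black
  2 black
  4 gray
    4→6: 6 black — skip
  4 black
  10→1: 1 black — skip
10 black
8 gray
  8→3: 3 black — skip
8 black
9 gray
  9→8: 8 black — skip
  9→10: 10 black — skip
9 black
Every edge goes to a white or black vertex — no back edge, so the graph is acyclic.

No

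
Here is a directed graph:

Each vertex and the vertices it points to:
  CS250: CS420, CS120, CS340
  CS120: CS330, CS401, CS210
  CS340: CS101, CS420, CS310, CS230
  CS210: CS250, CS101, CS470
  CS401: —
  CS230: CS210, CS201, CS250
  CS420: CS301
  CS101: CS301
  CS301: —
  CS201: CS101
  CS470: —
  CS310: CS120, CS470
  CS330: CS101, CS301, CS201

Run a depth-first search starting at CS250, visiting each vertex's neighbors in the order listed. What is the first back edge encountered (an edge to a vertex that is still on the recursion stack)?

DFS from CS250 (visiting each vertex's neighbors in the order listed); mark gray on enter, black on exit:
CS250 gray
  CS420 gray
    CS301 gray
    CS301 black
  CS420 black
  CS120 gray
    CS330 gray
      CS101 gray
        CS101→CS301: CS301 black — skip
      CS101 black
      CS330→CS301: CS301 black — skip
      CS201 gray
        CS201→CS101: CS101 black — skip
      CS201 black
    CS330 black
    CS401 gray
    CS401 black
    CS210 gray
      CS210→CS250: CS250 is gray → back edge
First back edge: CS210 → CS250.

CS210→CS250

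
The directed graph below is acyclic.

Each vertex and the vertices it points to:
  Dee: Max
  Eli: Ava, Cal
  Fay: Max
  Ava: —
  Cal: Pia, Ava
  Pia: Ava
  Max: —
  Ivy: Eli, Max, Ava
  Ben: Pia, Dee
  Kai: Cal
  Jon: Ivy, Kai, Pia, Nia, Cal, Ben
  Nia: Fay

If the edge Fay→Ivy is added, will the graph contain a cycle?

Adding Fay→Ivy creates a cycle iff Ivy can already reach Fay.
Explore from Ivy: no path reaches Fay. The graph stays acyclic.

No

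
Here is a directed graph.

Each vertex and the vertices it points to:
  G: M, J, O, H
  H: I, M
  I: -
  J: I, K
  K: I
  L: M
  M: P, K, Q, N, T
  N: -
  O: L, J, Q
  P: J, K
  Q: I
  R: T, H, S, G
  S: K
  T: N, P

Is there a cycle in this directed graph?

DFS with white/gray/black marking, starting from R:
R gray
  T gray
    N gray
    N black
    P gray
      J gray
        I gray
        I black
        K gray
          K→I: I black — skip
        K black
      J black
      P→K: K black — skip
    P black
  T black
  H gray
    H→I: I black — skip
    M gray
      M→P: P black — skip
      M→K: K black — skip
      Q gray
        Q→I: I black — skip
      Q black
      M→N: N black — skip
      M→T: T black — skip
    M black
  H black
  S gray
    S→K: K black — skip
  S black
  G gray
    G→M: M black — skip
    G→J: J black — skip
    O gray
      L gray
        L→M: M black — skip
      L black
      O→J: J black — skip
      O→Q: Q black — skip
    O black
    G→H: H black — skip
  G black
R black
Every edge goes to a white or black vertex — no back edge, so the graph is acyclic.

No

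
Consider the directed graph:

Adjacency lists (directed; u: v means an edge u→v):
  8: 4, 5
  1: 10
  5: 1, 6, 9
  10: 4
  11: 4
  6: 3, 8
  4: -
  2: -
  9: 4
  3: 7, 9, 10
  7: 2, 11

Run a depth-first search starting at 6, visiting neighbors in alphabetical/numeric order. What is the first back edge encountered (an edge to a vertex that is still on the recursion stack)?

5->6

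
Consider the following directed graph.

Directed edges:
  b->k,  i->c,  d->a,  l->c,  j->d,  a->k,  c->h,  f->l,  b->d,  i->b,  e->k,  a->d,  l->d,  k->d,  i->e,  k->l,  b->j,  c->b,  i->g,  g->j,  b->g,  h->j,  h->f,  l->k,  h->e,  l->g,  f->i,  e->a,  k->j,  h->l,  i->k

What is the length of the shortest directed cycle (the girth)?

For each vertex v, BFS finds the shortest path from v back to v.
The shortest such closed walk is l → k → l, length 2.

2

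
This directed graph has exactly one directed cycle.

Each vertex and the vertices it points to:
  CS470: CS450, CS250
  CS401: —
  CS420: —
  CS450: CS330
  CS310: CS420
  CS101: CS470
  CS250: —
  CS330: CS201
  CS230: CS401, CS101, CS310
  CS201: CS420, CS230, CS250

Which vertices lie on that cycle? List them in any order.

CS101, CS201, CS230, CS330, CS450, CS470

DFS with gray/black marking from CS201:
CS201 gray
  CS420 gray
  CS420 black
  CS230 gray
    CS401 gray
    CS401 black
    CS101 gray
      CS470 gray
        CS450 gray
          CS330 gray
            CS330→CS201: CS201 is gray → back edge
Back edge closes the cycle CS201 → CS230 → CS101 → CS470 → CS450 → CS330 → CS201; its vertices are {CS101, CS201, CS230, CS330, CS450, CS470}.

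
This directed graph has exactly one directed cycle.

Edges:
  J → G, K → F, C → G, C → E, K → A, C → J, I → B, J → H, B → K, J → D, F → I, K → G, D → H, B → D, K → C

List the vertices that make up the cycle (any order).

DFS with gray/black marking from B:
B gray
  D gray
    H gray
    H black
  D black
  K gray
    G gray
    G black
    A gray
    A black
    C gray
      J gray
        J→H: H black — skip
        J→D: D black — skip
        J→G: G black — skip
      J black
      E gray
      E black
      C→G: G black — skip
    C black
    F gray
      I gray
        I→B: B is gray → back edge
Back edge closes the cycle B → K → F → I → B; its vertices are {B, F, I, K}.

B, F, I, K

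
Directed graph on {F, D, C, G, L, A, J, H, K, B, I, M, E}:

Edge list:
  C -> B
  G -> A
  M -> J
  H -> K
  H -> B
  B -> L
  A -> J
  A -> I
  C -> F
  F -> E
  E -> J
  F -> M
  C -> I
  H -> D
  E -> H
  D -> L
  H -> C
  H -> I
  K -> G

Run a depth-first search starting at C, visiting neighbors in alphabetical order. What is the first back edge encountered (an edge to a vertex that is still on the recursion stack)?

H→C

DFS from C (visiting neighbors in alphabetical order); mark gray on enter, black on exit:
C gray
  B gray
    L gray
    L black
  B black
  F gray
    E gray
      H gray
        H→B: B black — skip
        H→C: C is gray → back edge
First back edge: H → C.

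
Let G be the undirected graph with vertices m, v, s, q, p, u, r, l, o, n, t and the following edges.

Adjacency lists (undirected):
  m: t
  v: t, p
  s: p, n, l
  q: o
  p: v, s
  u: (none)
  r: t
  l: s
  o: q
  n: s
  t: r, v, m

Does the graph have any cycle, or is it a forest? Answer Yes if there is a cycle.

No

DFS, tracking each vertex's parent; an edge to a visited non-parent vertex closes a cycle.
Start from m:
visit m (parent –)
  visit t (parent m)
    visit r (parent t)
      r–t: parent, skip
    visit v (parent t)
      v–t: parent, skip
      visit p (parent v)
        p–v: parent, skip
        visit s (parent p)
          s–p: parent, skip
          visit n (parent s)
            n–s: parent, skip
          visit l (parent s)
            l–s: parent, skip
    t–m: parent, skip
visit q (parent –)
  visit o (parent q)
    o–q: parent, skip
visit u (parent –)
No non-parent visited neighbor found — the graph is a forest.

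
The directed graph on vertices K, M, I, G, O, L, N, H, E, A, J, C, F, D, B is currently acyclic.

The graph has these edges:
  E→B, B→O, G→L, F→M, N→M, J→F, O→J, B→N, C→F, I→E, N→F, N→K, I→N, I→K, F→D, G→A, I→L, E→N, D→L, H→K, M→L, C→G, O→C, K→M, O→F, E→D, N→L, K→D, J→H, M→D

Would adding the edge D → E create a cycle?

Adding D→E creates a cycle iff E can already reach D.
Path from E: E → D.
So E → … → D → E is a cycle.

Yes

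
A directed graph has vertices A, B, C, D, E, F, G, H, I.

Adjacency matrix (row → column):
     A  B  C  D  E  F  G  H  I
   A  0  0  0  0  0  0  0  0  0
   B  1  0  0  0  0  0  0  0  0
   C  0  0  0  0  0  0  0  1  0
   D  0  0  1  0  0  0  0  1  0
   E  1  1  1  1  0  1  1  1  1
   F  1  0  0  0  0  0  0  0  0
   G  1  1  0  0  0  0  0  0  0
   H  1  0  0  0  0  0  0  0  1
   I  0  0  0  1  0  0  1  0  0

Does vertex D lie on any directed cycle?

D is on a cycle iff D can reach itself via ≥1 edge.
D → H → I → D — yes.

Yes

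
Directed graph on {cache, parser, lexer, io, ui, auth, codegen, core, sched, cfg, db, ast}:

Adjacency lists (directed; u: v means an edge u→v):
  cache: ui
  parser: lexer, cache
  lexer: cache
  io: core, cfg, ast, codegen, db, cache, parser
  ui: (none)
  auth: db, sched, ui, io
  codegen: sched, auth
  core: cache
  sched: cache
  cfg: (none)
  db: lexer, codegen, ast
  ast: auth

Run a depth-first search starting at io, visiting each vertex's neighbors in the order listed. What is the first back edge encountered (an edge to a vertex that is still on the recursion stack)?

codegen->auth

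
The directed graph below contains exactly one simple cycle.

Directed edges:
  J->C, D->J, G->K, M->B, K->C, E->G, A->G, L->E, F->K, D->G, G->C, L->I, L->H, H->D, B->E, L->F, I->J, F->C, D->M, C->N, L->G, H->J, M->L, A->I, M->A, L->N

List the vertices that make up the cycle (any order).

D, H, L, M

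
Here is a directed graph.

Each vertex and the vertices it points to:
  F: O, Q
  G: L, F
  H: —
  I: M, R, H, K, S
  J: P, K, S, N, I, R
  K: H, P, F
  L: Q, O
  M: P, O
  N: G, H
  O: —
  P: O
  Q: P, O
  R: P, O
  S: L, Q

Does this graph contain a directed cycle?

No

DFS with white/gray/black marking, starting from G:
G gray
  L gray
    Q gray
      P gray
        O gray
        O black
      P black
      Q→O: O black — skip
    Q black
    L→O: O black — skip
  L black
  F gray
    F→O: O black — skip
    F→Q: Q black — skip
  F black
G black
H gray
H black
I gray
  M gray
    M→P: P black — skip
    M→O: O black — skip
  M black
  R gray
    R→P: P black — skip
    R→O: O black — skip
  R black
  I→H: H black — skip
  K gray
    K→H: H black — skip
    K→P: P black — skip
    K→F: F black — skip
  K black
  S gray
    S→L: L black — skip
    S→Q: Q black — skip
  S black
I black
J gray
  J→P: P black — skip
  J→K: K black — skip
  J→S: S black — skip
  N gray
    N→G: G black — skip
    N→H: H black — skip
  N black
  J→I: I black — skip
  J→R: R black — skip
J black
Every edge goes to a white or black vertex — no back edge, so the graph is acyclic.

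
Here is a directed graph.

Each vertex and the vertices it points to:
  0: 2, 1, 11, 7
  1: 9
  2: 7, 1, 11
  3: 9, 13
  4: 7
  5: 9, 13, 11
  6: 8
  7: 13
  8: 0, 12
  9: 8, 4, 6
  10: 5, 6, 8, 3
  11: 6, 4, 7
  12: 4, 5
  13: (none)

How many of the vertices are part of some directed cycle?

A vertex is on a directed cycle iff it belongs to a strongly connected component of size ≥ 2 (or has a self-loop).
The vertices on cycles are {0, 1, 2, 5, 6, 8, 9, 11, 12} — 9 in total.

9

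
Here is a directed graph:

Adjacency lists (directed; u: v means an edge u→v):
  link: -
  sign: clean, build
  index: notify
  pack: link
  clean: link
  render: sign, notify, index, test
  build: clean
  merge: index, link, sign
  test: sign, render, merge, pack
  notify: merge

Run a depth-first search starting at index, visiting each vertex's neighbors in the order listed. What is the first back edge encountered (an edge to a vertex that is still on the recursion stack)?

DFS from index (visiting each vertex's neighbors in the order listed); mark gray on enter, black on exit:
index gray
  notify gray
    merge gray
      merge→index: index is gray → back edge
First back edge: merge → index.

merge->index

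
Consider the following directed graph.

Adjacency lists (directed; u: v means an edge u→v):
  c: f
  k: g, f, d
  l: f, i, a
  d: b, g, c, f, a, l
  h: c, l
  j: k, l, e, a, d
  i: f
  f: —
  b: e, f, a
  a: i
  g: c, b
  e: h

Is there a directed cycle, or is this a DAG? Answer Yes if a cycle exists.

No

DFS with white/gray/black marking, starting from g:
g gray
  c gray
    f gray
    f black
  c black
  b gray
    e gray
      h gray
        h→c: c black — skip
        l gray
          l→f: f black — skip
          i gray
            i→f: f black — skip
          i black
          a gray
            a→i: i black — skip
          a black
        l black
      h black
    e black
    b→f: f black — skip
    b→a: a black — skip
  b black
g black
k gray
  k→g: g black — skip
  k→f: f black — skip
  d gray
    d→b: b black — skip
    d→g: g black — skip
    d→c: c black — skip
    d→f: f black — skip
    d→a: a black — skip
    d→l: l black — skip
  d black
k black
j gray
  j→k: k black — skip
  j→l: l black — skip
  j→e: e black — skip
  j→a: a black — skip
  j→d: d black — skip
j black
Every edge goes to a white or black vertex — no back edge, so the graph is acyclic.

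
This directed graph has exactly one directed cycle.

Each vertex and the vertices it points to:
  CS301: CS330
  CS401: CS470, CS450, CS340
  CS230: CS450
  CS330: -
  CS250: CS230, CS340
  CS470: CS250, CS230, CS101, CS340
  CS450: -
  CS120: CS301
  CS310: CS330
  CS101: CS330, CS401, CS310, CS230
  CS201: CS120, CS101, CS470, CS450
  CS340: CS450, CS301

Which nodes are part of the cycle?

DFS with gray/black marking from CS470:
CS470 gray
  CS250 gray
    CS230 gray
      CS450 gray
      CS450 black
    CS230 black
    CS340 gray
      CS340→CS450: CS450 black — skip
      CS301 gray
        CS330 gray
        CS330 black
      CS301 black
    CS340 black
  CS250 black
  CS470→CS230: CS230 black — skip
  CS101 gray
    CS101→CS330: CS330 black — skip
    CS401 gray
      CS401→CS470: CS470 is gray → back edge
Back edge closes the cycle CS470 → CS101 → CS401 → CS470; its vertices are {CS101, CS401, CS470}.

CS101, CS401, CS470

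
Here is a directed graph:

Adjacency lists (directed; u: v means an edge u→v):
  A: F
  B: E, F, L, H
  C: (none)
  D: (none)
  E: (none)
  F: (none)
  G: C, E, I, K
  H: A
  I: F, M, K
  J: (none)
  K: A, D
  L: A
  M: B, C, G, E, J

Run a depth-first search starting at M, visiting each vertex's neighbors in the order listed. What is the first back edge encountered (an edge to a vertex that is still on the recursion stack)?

I→M

DFS from M (visiting each vertex's neighbors in the order listed); mark gray on enter, black on exit:
M gray
  B gray
    E gray
    E black
    F gray
    F black
    L gray
      A gray
        A→F: F black — skip
      A black
    L black
    H gray
      H→A: A black — skip
    H black
  B black
  C gray
  C black
  G gray
    G→C: C black — skip
    G→E: E black — skip
    I gray
      I→F: F black — skip
      I→M: M is gray → back edge
First back edge: I → M.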